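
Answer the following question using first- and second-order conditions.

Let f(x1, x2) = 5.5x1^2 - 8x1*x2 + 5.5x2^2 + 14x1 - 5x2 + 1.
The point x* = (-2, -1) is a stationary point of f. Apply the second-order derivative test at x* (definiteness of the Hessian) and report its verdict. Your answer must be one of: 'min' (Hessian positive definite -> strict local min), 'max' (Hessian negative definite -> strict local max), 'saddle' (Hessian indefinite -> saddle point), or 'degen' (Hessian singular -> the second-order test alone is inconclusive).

Compute the Hessian H = grad^2 f:
  H = [[11, -8], [-8, 11]]
Verify stationarity: grad f(x*) = H x* + g = (0, 0).
Eigenvalues of H: 3, 19.
Both eigenvalues > 0, so H is positive definite -> x* is a strict local min.

min


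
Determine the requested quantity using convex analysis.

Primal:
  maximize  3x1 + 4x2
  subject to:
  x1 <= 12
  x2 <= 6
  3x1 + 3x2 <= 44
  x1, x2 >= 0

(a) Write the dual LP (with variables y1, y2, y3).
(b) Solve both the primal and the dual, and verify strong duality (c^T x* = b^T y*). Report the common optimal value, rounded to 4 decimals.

The standard primal-dual pair for 'max c^T x s.t. A x <= b, x >= 0' is:
  Dual:  min b^T y  s.t.  A^T y >= c,  y >= 0.

So the dual LP is:
  minimize  12y1 + 6y2 + 44y3
  subject to:
    y1 + 3y3 >= 3
    y2 + 3y3 >= 4
    y1, y2, y3 >= 0

Solving the primal: x* = (8.6667, 6).
  primal value c^T x* = 50.
Solving the dual: y* = (0, 1, 1).
  dual value b^T y* = 50.
Strong duality: c^T x* = b^T y*. Confirmed.

50


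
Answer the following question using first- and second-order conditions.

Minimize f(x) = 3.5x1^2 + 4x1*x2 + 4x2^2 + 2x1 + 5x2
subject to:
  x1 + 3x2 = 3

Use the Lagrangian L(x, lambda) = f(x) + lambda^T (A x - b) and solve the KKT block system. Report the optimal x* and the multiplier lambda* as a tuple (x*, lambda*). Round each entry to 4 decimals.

Form the Lagrangian:
  L(x, lambda) = (1/2) x^T Q x + c^T x + lambda^T (A x - b)
Stationarity (grad_x L = 0): Q x + c + A^T lambda = 0.
Primal feasibility: A x = b.

This gives the KKT block system:
  [ Q   A^T ] [ x     ]   [-c ]
  [ A    0  ] [ lambda ] = [ b ]

Solving the linear system:
  x*      = (-0.3191, 1.1064)
  lambda* = (-4.1915)
  f(x*)   = 8.734

x* = (-0.3191, 1.1064), lambda* = (-4.1915)


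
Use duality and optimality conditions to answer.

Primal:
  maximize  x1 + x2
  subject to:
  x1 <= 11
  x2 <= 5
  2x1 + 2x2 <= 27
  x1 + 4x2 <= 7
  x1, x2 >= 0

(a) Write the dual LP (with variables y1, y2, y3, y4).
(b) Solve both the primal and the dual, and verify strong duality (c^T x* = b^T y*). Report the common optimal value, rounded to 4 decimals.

The standard primal-dual pair for 'max c^T x s.t. A x <= b, x >= 0' is:
  Dual:  min b^T y  s.t.  A^T y >= c,  y >= 0.

So the dual LP is:
  minimize  11y1 + 5y2 + 27y3 + 7y4
  subject to:
    y1 + 2y3 + y4 >= 1
    y2 + 2y3 + 4y4 >= 1
    y1, y2, y3, y4 >= 0

Solving the primal: x* = (7, 0).
  primal value c^T x* = 7.
Solving the dual: y* = (0, 0, 0, 1).
  dual value b^T y* = 7.
Strong duality: c^T x* = b^T y*. Confirmed.

7


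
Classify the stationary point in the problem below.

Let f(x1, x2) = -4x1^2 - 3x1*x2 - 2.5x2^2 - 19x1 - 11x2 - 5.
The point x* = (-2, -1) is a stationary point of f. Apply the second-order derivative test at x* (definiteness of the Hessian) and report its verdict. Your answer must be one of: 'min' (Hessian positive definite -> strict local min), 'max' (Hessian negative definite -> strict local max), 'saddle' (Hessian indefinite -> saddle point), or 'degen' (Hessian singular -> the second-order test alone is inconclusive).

Compute the Hessian H = grad^2 f:
  H = [[-8, -3], [-3, -5]]
Verify stationarity: grad f(x*) = H x* + g = (0, 0).
Eigenvalues of H: -9.8541, -3.1459.
Both eigenvalues < 0, so H is negative definite -> x* is a strict local max.

max


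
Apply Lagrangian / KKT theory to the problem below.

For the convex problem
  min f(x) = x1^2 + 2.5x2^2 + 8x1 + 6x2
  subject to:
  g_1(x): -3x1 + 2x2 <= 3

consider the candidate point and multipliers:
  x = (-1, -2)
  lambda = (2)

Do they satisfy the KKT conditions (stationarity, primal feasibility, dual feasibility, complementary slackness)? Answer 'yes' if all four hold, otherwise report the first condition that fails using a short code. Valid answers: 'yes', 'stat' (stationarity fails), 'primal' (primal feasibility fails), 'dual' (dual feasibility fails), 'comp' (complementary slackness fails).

Gradient of f: grad f(x) = Q x + c = (6, -4)
Constraint values g_i(x) = a_i^T x - b_i:
  g_1((-1, -2)) = -4
Stationarity residual: grad f(x) + sum_i lambda_i a_i = (0, 0)
  -> stationarity OK
Primal feasibility (all g_i <= 0): OK
Dual feasibility (all lambda_i >= 0): OK
Complementary slackness (lambda_i * g_i(x) = 0 for all i): FAILS

Verdict: the first failing condition is complementary_slackness -> comp.

comp


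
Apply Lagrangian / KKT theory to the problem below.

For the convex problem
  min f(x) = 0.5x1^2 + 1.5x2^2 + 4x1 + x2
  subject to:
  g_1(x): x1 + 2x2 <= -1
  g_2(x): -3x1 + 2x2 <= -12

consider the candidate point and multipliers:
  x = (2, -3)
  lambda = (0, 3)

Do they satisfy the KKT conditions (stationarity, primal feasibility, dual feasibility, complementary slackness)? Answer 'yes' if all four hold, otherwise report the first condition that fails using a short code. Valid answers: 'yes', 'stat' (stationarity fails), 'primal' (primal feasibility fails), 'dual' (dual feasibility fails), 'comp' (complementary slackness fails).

Gradient of f: grad f(x) = Q x + c = (6, -8)
Constraint values g_i(x) = a_i^T x - b_i:
  g_1((2, -3)) = -3
  g_2((2, -3)) = 0
Stationarity residual: grad f(x) + sum_i lambda_i a_i = (-3, -2)
  -> stationarity FAILS
Primal feasibility (all g_i <= 0): OK
Dual feasibility (all lambda_i >= 0): OK
Complementary slackness (lambda_i * g_i(x) = 0 for all i): OK

Verdict: the first failing condition is stationarity -> stat.

stat


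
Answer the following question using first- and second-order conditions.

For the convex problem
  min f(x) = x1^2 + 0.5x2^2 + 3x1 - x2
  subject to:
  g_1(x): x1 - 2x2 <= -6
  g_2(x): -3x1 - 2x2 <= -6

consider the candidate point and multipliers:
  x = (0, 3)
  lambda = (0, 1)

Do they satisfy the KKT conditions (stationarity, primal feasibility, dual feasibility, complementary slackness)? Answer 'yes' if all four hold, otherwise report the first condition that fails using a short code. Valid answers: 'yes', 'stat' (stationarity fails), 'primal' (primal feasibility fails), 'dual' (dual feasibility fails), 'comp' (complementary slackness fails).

Gradient of f: grad f(x) = Q x + c = (3, 2)
Constraint values g_i(x) = a_i^T x - b_i:
  g_1((0, 3)) = 0
  g_2((0, 3)) = 0
Stationarity residual: grad f(x) + sum_i lambda_i a_i = (0, 0)
  -> stationarity OK
Primal feasibility (all g_i <= 0): OK
Dual feasibility (all lambda_i >= 0): OK
Complementary slackness (lambda_i * g_i(x) = 0 for all i): OK

Verdict: yes, KKT holds.

yes


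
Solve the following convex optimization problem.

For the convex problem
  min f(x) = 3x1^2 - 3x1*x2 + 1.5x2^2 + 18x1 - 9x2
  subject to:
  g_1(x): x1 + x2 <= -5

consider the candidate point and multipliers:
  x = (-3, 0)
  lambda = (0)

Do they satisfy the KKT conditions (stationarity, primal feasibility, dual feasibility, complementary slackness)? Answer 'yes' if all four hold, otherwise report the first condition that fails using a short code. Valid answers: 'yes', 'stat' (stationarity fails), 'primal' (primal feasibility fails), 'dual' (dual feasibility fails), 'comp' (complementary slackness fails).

Gradient of f: grad f(x) = Q x + c = (0, 0)
Constraint values g_i(x) = a_i^T x - b_i:
  g_1((-3, 0)) = 2
Stationarity residual: grad f(x) + sum_i lambda_i a_i = (0, 0)
  -> stationarity OK
Primal feasibility (all g_i <= 0): FAILS
Dual feasibility (all lambda_i >= 0): OK
Complementary slackness (lambda_i * g_i(x) = 0 for all i): OK

Verdict: the first failing condition is primal_feasibility -> primal.

primal


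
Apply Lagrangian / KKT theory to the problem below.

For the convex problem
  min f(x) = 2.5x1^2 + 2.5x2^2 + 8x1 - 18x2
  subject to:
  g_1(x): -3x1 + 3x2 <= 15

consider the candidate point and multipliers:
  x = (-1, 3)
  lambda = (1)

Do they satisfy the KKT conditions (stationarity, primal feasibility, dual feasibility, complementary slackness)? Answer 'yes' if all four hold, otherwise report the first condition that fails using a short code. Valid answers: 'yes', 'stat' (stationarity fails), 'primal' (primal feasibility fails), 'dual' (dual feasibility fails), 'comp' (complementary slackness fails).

Gradient of f: grad f(x) = Q x + c = (3, -3)
Constraint values g_i(x) = a_i^T x - b_i:
  g_1((-1, 3)) = -3
Stationarity residual: grad f(x) + sum_i lambda_i a_i = (0, 0)
  -> stationarity OK
Primal feasibility (all g_i <= 0): OK
Dual feasibility (all lambda_i >= 0): OK
Complementary slackness (lambda_i * g_i(x) = 0 for all i): FAILS

Verdict: the first failing condition is complementary_slackness -> comp.

comp


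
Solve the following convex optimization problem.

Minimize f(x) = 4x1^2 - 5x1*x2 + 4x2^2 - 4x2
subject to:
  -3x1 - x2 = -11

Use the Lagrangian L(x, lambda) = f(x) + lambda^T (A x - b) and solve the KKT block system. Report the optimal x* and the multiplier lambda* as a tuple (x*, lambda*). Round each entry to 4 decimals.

Form the Lagrangian:
  L(x, lambda) = (1/2) x^T Q x + c^T x + lambda^T (A x - b)
Stationarity (grad_x L = 0): Q x + c + A^T lambda = 0.
Primal feasibility: A x = b.

This gives the KKT block system:
  [ Q   A^T ] [ x     ]   [-c ]
  [ A    0  ] [ lambda ] = [ b ]

Solving the linear system:
  x*      = (2.7909, 2.6273)
  lambda* = (3.0636)
  f(x*)   = 11.5955

x* = (2.7909, 2.6273), lambda* = (3.0636)


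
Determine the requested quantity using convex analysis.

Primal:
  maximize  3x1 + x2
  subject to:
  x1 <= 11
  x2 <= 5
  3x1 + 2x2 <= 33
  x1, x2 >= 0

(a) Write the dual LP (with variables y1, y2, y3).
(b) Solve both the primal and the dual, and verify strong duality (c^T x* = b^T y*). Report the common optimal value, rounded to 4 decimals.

The standard primal-dual pair for 'max c^T x s.t. A x <= b, x >= 0' is:
  Dual:  min b^T y  s.t.  A^T y >= c,  y >= 0.

So the dual LP is:
  minimize  11y1 + 5y2 + 33y3
  subject to:
    y1 + 3y3 >= 3
    y2 + 2y3 >= 1
    y1, y2, y3 >= 0

Solving the primal: x* = (11, 0).
  primal value c^T x* = 33.
Solving the dual: y* = (1.5, 0, 0.5).
  dual value b^T y* = 33.
Strong duality: c^T x* = b^T y*. Confirmed.

33


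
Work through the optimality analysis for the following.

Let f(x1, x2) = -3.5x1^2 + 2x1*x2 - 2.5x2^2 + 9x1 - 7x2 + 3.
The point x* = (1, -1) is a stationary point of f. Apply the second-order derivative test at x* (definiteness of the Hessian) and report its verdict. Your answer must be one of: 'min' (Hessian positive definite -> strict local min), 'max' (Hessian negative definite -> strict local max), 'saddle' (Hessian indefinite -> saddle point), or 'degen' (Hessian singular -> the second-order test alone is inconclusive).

Compute the Hessian H = grad^2 f:
  H = [[-7, 2], [2, -5]]
Verify stationarity: grad f(x*) = H x* + g = (0, 0).
Eigenvalues of H: -8.2361, -3.7639.
Both eigenvalues < 0, so H is negative definite -> x* is a strict local max.

max


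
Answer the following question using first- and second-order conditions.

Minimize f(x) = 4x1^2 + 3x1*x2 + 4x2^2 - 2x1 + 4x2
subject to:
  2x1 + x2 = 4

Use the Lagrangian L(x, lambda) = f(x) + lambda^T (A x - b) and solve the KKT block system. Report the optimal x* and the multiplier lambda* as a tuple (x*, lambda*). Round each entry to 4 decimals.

Form the Lagrangian:
  L(x, lambda) = (1/2) x^T Q x + c^T x + lambda^T (A x - b)
Stationarity (grad_x L = 0): Q x + c + A^T lambda = 0.
Primal feasibility: A x = b.

This gives the KKT block system:
  [ Q   A^T ] [ x     ]   [-c ]
  [ A    0  ] [ lambda ] = [ b ]

Solving the linear system:
  x*      = (2.2143, -0.4286)
  lambda* = (-7.2143)
  f(x*)   = 11.3571

x* = (2.2143, -0.4286), lambda* = (-7.2143)


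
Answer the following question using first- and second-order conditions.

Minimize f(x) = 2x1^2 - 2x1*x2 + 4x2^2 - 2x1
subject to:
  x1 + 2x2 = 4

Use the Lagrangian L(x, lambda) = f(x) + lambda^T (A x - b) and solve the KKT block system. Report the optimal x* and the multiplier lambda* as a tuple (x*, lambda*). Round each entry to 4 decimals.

Form the Lagrangian:
  L(x, lambda) = (1/2) x^T Q x + c^T x + lambda^T (A x - b)
Stationarity (grad_x L = 0): Q x + c + A^T lambda = 0.
Primal feasibility: A x = b.

This gives the KKT block system:
  [ Q   A^T ] [ x     ]   [-c ]
  [ A    0  ] [ lambda ] = [ b ]

Solving the linear system:
  x*      = (1.75, 1.125)
  lambda* = (-2.75)
  f(x*)   = 3.75

x* = (1.75, 1.125), lambda* = (-2.75)


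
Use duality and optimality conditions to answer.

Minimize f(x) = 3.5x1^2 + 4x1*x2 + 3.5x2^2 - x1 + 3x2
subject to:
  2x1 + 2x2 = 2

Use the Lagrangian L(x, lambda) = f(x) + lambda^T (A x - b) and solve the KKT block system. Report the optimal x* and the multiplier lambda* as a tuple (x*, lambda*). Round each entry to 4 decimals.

Form the Lagrangian:
  L(x, lambda) = (1/2) x^T Q x + c^T x + lambda^T (A x - b)
Stationarity (grad_x L = 0): Q x + c + A^T lambda = 0.
Primal feasibility: A x = b.

This gives the KKT block system:
  [ Q   A^T ] [ x     ]   [-c ]
  [ A    0  ] [ lambda ] = [ b ]

Solving the linear system:
  x*      = (1.1667, -0.1667)
  lambda* = (-3.25)
  f(x*)   = 2.4167

x* = (1.1667, -0.1667), lambda* = (-3.25)


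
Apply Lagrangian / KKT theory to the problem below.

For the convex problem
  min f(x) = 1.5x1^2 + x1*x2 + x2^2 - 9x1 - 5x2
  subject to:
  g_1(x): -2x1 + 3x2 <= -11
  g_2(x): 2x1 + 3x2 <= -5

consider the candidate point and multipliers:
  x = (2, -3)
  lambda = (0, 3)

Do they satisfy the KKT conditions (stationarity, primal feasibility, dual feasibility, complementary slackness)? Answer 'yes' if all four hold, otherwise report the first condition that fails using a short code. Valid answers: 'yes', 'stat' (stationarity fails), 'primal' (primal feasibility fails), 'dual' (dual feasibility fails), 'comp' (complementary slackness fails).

Gradient of f: grad f(x) = Q x + c = (-6, -9)
Constraint values g_i(x) = a_i^T x - b_i:
  g_1((2, -3)) = -2
  g_2((2, -3)) = 0
Stationarity residual: grad f(x) + sum_i lambda_i a_i = (0, 0)
  -> stationarity OK
Primal feasibility (all g_i <= 0): OK
Dual feasibility (all lambda_i >= 0): OK
Complementary slackness (lambda_i * g_i(x) = 0 for all i): OK

Verdict: yes, KKT holds.

yes


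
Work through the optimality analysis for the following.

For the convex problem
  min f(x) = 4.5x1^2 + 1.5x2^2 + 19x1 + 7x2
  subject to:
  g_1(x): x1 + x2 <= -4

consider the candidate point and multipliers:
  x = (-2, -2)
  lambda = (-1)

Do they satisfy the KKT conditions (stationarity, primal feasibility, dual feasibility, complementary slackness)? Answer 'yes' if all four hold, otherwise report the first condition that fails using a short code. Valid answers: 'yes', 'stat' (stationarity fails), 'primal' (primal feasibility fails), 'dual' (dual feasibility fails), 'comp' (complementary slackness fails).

Gradient of f: grad f(x) = Q x + c = (1, 1)
Constraint values g_i(x) = a_i^T x - b_i:
  g_1((-2, -2)) = 0
Stationarity residual: grad f(x) + sum_i lambda_i a_i = (0, 0)
  -> stationarity OK
Primal feasibility (all g_i <= 0): OK
Dual feasibility (all lambda_i >= 0): FAILS
Complementary slackness (lambda_i * g_i(x) = 0 for all i): OK

Verdict: the first failing condition is dual_feasibility -> dual.

dual


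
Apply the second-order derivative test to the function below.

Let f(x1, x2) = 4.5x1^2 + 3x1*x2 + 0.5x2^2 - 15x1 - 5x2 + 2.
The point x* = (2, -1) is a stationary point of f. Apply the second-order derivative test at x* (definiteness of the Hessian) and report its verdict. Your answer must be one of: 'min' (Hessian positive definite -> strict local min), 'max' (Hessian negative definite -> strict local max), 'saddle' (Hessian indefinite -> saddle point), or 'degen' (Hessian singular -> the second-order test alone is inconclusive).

Compute the Hessian H = grad^2 f:
  H = [[9, 3], [3, 1]]
Verify stationarity: grad f(x*) = H x* + g = (0, 0).
Eigenvalues of H: 0, 10.
H has a zero eigenvalue (singular; positive semidefinite but not definite), so H is neither positive definite, negative definite, nor indefinite. The second-order test alone is inconclusive -> degen.
(Indeed, f is constant along the null direction of H through x*, so x* is not a strict local extremum.)

degen


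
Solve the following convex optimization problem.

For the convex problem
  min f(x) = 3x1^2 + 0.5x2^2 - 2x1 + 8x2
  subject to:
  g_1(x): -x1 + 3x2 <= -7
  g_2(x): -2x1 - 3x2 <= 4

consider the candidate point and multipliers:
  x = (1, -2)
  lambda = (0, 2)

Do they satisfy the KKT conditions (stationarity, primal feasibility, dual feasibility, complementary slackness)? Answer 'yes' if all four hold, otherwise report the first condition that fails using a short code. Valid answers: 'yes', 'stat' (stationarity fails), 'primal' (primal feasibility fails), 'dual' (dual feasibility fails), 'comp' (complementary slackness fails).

Gradient of f: grad f(x) = Q x + c = (4, 6)
Constraint values g_i(x) = a_i^T x - b_i:
  g_1((1, -2)) = 0
  g_2((1, -2)) = 0
Stationarity residual: grad f(x) + sum_i lambda_i a_i = (0, 0)
  -> stationarity OK
Primal feasibility (all g_i <= 0): OK
Dual feasibility (all lambda_i >= 0): OK
Complementary slackness (lambda_i * g_i(x) = 0 for all i): OK

Verdict: yes, KKT holds.

yes


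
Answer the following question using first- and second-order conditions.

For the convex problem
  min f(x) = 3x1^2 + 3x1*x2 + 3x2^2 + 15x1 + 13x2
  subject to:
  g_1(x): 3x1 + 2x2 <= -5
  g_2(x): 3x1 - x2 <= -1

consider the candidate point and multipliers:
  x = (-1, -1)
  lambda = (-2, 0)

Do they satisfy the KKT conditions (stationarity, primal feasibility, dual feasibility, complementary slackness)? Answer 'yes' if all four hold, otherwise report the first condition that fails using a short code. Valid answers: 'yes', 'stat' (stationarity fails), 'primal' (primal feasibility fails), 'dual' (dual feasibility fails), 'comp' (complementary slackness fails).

Gradient of f: grad f(x) = Q x + c = (6, 4)
Constraint values g_i(x) = a_i^T x - b_i:
  g_1((-1, -1)) = 0
  g_2((-1, -1)) = -1
Stationarity residual: grad f(x) + sum_i lambda_i a_i = (0, 0)
  -> stationarity OK
Primal feasibility (all g_i <= 0): OK
Dual feasibility (all lambda_i >= 0): FAILS
Complementary slackness (lambda_i * g_i(x) = 0 for all i): OK

Verdict: the first failing condition is dual_feasibility -> dual.

dual


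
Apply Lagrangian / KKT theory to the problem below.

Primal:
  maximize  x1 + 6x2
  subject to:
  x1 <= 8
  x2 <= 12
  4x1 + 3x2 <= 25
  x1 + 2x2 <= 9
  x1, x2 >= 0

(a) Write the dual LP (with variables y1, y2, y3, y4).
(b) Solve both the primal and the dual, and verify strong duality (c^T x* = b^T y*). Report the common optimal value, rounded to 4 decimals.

The standard primal-dual pair for 'max c^T x s.t. A x <= b, x >= 0' is:
  Dual:  min b^T y  s.t.  A^T y >= c,  y >= 0.

So the dual LP is:
  minimize  8y1 + 12y2 + 25y3 + 9y4
  subject to:
    y1 + 4y3 + y4 >= 1
    y2 + 3y3 + 2y4 >= 6
    y1, y2, y3, y4 >= 0

Solving the primal: x* = (0, 4.5).
  primal value c^T x* = 27.
Solving the dual: y* = (0, 0, 0, 3).
  dual value b^T y* = 27.
Strong duality: c^T x* = b^T y*. Confirmed.

27


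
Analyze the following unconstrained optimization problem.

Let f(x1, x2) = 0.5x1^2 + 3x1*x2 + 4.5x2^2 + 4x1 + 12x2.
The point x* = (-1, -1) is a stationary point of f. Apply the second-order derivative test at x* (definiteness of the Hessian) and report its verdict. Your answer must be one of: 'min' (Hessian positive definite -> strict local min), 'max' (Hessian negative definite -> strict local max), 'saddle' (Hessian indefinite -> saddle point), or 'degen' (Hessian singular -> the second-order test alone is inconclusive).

Compute the Hessian H = grad^2 f:
  H = [[1, 3], [3, 9]]
Verify stationarity: grad f(x*) = H x* + g = (0, 0).
Eigenvalues of H: 0, 10.
H has a zero eigenvalue (singular; positive semidefinite but not definite), so H is neither positive definite, negative definite, nor indefinite. The second-order test alone is inconclusive -> degen.
(Indeed, f is constant along the null direction of H through x*, so x* is not a strict local extremum.)

degen


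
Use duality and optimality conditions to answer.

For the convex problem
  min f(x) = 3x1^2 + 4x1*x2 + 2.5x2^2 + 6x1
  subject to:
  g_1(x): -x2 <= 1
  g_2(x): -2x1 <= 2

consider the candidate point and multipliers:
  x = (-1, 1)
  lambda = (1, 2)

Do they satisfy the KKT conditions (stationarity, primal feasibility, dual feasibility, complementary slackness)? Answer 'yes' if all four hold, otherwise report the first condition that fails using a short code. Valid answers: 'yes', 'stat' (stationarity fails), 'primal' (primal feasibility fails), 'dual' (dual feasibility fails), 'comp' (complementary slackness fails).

Gradient of f: grad f(x) = Q x + c = (4, 1)
Constraint values g_i(x) = a_i^T x - b_i:
  g_1((-1, 1)) = -2
  g_2((-1, 1)) = 0
Stationarity residual: grad f(x) + sum_i lambda_i a_i = (0, 0)
  -> stationarity OK
Primal feasibility (all g_i <= 0): OK
Dual feasibility (all lambda_i >= 0): OK
Complementary slackness (lambda_i * g_i(x) = 0 for all i): FAILS

Verdict: the first failing condition is complementary_slackness -> comp.

comp


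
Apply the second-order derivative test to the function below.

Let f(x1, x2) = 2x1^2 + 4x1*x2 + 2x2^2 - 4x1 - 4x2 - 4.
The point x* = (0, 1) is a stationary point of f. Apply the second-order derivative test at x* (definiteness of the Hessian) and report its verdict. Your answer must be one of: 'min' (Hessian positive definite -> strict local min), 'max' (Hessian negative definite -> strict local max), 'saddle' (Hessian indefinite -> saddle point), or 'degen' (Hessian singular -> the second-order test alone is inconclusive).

Compute the Hessian H = grad^2 f:
  H = [[4, 4], [4, 4]]
Verify stationarity: grad f(x*) = H x* + g = (0, 0).
Eigenvalues of H: 0, 8.
H has a zero eigenvalue (singular; positive semidefinite but not definite), so H is neither positive definite, negative definite, nor indefinite. The second-order test alone is inconclusive -> degen.
(Indeed, f is constant along the null direction of H through x*, so x* is not a strict local extremum.)

degen


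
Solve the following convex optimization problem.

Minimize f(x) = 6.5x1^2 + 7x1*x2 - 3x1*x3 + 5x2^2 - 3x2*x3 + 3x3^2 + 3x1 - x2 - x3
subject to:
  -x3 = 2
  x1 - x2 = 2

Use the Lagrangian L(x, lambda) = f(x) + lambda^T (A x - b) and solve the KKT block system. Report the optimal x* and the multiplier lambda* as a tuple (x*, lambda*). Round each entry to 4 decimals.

Form the Lagrangian:
  L(x, lambda) = (1/2) x^T Q x + c^T x + lambda^T (A x - b)
Stationarity (grad_x L = 0): Q x + c + A^T lambda = 0.
Primal feasibility: A x = b.

This gives the KKT block system:
  [ Q   A^T ] [ x     ]   [-c ]
  [ A    0  ] [ lambda ] = [ b ]

Solving the linear system:
  x*      = (0.5405, -1.4595, -2)
  lambda* = (-10.2432, -5.8108)
  f(x*)   = 18.5946

x* = (0.5405, -1.4595, -2), lambda* = (-10.2432, -5.8108)


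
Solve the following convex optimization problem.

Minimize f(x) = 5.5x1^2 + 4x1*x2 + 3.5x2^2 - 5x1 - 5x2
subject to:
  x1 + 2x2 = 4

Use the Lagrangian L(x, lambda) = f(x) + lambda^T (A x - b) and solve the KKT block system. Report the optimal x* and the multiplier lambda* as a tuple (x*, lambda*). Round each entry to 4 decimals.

Form the Lagrangian:
  L(x, lambda) = (1/2) x^T Q x + c^T x + lambda^T (A x - b)
Stationarity (grad_x L = 0): Q x + c + A^T lambda = 0.
Primal feasibility: A x = b.

This gives the KKT block system:
  [ Q   A^T ] [ x     ]   [-c ]
  [ A    0  ] [ lambda ] = [ b ]

Solving the linear system:
  x*      = (0.1714, 1.9143)
  lambda* = (-4.5429)
  f(x*)   = 3.8714

x* = (0.1714, 1.9143), lambda* = (-4.5429)


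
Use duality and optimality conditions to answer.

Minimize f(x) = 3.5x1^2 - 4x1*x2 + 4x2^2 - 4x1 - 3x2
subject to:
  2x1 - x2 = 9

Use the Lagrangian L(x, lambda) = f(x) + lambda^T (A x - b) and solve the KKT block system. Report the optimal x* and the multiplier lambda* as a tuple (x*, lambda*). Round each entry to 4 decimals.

Form the Lagrangian:
  L(x, lambda) = (1/2) x^T Q x + c^T x + lambda^T (A x - b)
Stationarity (grad_x L = 0): Q x + c + A^T lambda = 0.
Primal feasibility: A x = b.

This gives the KKT block system:
  [ Q   A^T ] [ x     ]   [-c ]
  [ A    0  ] [ lambda ] = [ b ]

Solving the linear system:
  x*      = (5.1304, 1.2609)
  lambda* = (-13.4348)
  f(x*)   = 48.3043

x* = (5.1304, 1.2609), lambda* = (-13.4348)


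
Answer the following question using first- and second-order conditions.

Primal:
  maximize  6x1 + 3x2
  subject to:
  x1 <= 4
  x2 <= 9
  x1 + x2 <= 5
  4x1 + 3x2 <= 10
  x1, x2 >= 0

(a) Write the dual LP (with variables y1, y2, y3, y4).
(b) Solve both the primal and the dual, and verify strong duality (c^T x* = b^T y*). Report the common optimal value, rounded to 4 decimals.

The standard primal-dual pair for 'max c^T x s.t. A x <= b, x >= 0' is:
  Dual:  min b^T y  s.t.  A^T y >= c,  y >= 0.

So the dual LP is:
  minimize  4y1 + 9y2 + 5y3 + 10y4
  subject to:
    y1 + y3 + 4y4 >= 6
    y2 + y3 + 3y4 >= 3
    y1, y2, y3, y4 >= 0

Solving the primal: x* = (2.5, 0).
  primal value c^T x* = 15.
Solving the dual: y* = (0, 0, 0, 1.5).
  dual value b^T y* = 15.
Strong duality: c^T x* = b^T y*. Confirmed.

15


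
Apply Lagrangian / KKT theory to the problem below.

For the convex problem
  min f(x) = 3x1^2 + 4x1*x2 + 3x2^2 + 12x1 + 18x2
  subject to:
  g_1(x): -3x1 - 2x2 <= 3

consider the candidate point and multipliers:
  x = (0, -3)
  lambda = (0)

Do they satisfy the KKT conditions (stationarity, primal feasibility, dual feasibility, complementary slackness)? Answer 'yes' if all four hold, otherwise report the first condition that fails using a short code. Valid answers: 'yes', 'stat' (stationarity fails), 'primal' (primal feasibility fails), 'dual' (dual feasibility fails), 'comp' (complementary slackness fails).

Gradient of f: grad f(x) = Q x + c = (0, 0)
Constraint values g_i(x) = a_i^T x - b_i:
  g_1((0, -3)) = 3
Stationarity residual: grad f(x) + sum_i lambda_i a_i = (0, 0)
  -> stationarity OK
Primal feasibility (all g_i <= 0): FAILS
Dual feasibility (all lambda_i >= 0): OK
Complementary slackness (lambda_i * g_i(x) = 0 for all i): OK

Verdict: the first failing condition is primal_feasibility -> primal.

primal


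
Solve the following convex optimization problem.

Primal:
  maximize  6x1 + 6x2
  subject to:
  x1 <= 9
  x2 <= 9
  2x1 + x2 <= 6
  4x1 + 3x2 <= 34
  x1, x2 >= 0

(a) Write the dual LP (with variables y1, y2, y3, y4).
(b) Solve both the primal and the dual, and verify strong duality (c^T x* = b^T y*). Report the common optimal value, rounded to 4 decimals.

The standard primal-dual pair for 'max c^T x s.t. A x <= b, x >= 0' is:
  Dual:  min b^T y  s.t.  A^T y >= c,  y >= 0.

So the dual LP is:
  minimize  9y1 + 9y2 + 6y3 + 34y4
  subject to:
    y1 + 2y3 + 4y4 >= 6
    y2 + y3 + 3y4 >= 6
    y1, y2, y3, y4 >= 0

Solving the primal: x* = (0, 6).
  primal value c^T x* = 36.
Solving the dual: y* = (0, 0, 6, 0).
  dual value b^T y* = 36.
Strong duality: c^T x* = b^T y*. Confirmed.

36


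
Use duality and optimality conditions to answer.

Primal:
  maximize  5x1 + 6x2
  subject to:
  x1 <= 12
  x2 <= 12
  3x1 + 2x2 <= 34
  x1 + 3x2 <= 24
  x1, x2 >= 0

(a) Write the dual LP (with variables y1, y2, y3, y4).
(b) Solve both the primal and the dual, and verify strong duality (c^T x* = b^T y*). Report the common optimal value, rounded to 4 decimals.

The standard primal-dual pair for 'max c^T x s.t. A x <= b, x >= 0' is:
  Dual:  min b^T y  s.t.  A^T y >= c,  y >= 0.

So the dual LP is:
  minimize  12y1 + 12y2 + 34y3 + 24y4
  subject to:
    y1 + 3y3 + y4 >= 5
    y2 + 2y3 + 3y4 >= 6
    y1, y2, y3, y4 >= 0

Solving the primal: x* = (7.7143, 5.4286).
  primal value c^T x* = 71.1429.
Solving the dual: y* = (0, 0, 1.2857, 1.1429).
  dual value b^T y* = 71.1429.
Strong duality: c^T x* = b^T y*. Confirmed.

71.1429


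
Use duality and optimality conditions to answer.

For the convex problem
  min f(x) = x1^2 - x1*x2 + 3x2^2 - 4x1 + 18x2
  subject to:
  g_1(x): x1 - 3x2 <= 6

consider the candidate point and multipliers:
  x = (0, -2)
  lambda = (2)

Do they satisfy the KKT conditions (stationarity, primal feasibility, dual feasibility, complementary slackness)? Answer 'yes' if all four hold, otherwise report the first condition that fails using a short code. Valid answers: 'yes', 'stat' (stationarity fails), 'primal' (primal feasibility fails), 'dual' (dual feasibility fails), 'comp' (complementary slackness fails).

Gradient of f: grad f(x) = Q x + c = (-2, 6)
Constraint values g_i(x) = a_i^T x - b_i:
  g_1((0, -2)) = 0
Stationarity residual: grad f(x) + sum_i lambda_i a_i = (0, 0)
  -> stationarity OK
Primal feasibility (all g_i <= 0): OK
Dual feasibility (all lambda_i >= 0): OK
Complementary slackness (lambda_i * g_i(x) = 0 for all i): OK

Verdict: yes, KKT holds.

yes


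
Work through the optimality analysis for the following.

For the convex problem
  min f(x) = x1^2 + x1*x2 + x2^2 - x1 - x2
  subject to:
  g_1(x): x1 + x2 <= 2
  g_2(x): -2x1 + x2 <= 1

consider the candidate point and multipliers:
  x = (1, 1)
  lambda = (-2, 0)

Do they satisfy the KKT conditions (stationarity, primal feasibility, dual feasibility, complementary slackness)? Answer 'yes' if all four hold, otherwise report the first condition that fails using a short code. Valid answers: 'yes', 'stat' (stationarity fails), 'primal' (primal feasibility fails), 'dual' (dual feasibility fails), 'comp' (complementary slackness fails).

Gradient of f: grad f(x) = Q x + c = (2, 2)
Constraint values g_i(x) = a_i^T x - b_i:
  g_1((1, 1)) = 0
  g_2((1, 1)) = -2
Stationarity residual: grad f(x) + sum_i lambda_i a_i = (0, 0)
  -> stationarity OK
Primal feasibility (all g_i <= 0): OK
Dual feasibility (all lambda_i >= 0): FAILS
Complementary slackness (lambda_i * g_i(x) = 0 for all i): OK

Verdict: the first failing condition is dual_feasibility -> dual.

dual


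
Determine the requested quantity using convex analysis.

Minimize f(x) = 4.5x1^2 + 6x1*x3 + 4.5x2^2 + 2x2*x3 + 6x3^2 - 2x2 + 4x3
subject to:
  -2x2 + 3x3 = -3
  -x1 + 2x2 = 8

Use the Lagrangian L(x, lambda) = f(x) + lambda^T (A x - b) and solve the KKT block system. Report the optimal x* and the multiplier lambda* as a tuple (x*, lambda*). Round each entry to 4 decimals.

Form the Lagrangian:
  L(x, lambda) = (1/2) x^T Q x + c^T x + lambda^T (A x - b)
Stationarity (grad_x L = 0): Q x + c + A^T lambda = 0.
Primal feasibility: A x = b.

This gives the KKT block system:
  [ Q   A^T ] [ x     ]   [-c ]
  [ A    0  ] [ lambda ] = [ b ]

Solving the linear system:
  x*      = (-2.2802, 2.8599, 0.9066)
  lambda* = (-2.306, -15.0821)
  f(x*)   = 55.8229

x* = (-2.2802, 2.8599, 0.9066), lambda* = (-2.306, -15.0821)


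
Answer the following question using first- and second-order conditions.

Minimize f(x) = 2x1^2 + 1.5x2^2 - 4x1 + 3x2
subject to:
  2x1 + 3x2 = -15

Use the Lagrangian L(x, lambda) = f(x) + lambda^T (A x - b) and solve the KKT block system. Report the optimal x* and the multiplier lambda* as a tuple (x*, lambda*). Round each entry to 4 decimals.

Form the Lagrangian:
  L(x, lambda) = (1/2) x^T Q x + c^T x + lambda^T (A x - b)
Stationarity (grad_x L = 0): Q x + c + A^T lambda = 0.
Primal feasibility: A x = b.

This gives the KKT block system:
  [ Q   A^T ] [ x     ]   [-c ]
  [ A    0  ] [ lambda ] = [ b ]

Solving the linear system:
  x*      = (-0.75, -4.5)
  lambda* = (3.5)
  f(x*)   = 21

x* = (-0.75, -4.5), lambda* = (3.5)


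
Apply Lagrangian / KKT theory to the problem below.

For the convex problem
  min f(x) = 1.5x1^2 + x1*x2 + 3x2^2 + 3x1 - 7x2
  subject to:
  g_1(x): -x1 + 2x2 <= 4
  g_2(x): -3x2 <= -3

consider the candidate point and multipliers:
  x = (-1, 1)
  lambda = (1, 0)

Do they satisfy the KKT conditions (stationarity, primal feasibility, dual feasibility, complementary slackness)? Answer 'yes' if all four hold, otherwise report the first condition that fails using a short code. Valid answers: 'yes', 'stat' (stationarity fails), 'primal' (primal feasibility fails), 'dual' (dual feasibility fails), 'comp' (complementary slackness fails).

Gradient of f: grad f(x) = Q x + c = (1, -2)
Constraint values g_i(x) = a_i^T x - b_i:
  g_1((-1, 1)) = -1
  g_2((-1, 1)) = 0
Stationarity residual: grad f(x) + sum_i lambda_i a_i = (0, 0)
  -> stationarity OK
Primal feasibility (all g_i <= 0): OK
Dual feasibility (all lambda_i >= 0): OK
Complementary slackness (lambda_i * g_i(x) = 0 for all i): FAILS

Verdict: the first failing condition is complementary_slackness -> comp.

comp


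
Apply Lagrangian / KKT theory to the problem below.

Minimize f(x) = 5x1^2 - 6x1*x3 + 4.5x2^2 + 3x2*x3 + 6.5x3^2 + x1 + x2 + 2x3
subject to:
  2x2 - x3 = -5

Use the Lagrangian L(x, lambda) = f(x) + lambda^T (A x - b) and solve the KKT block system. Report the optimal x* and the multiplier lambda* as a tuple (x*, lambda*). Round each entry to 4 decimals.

Form the Lagrangian:
  L(x, lambda) = (1/2) x^T Q x + c^T x + lambda^T (A x - b)
Stationarity (grad_x L = 0): Q x + c + A^T lambda = 0.
Primal feasibility: A x = b.

This gives the KKT block system:
  [ Q   A^T ] [ x     ]   [-c ]
  [ A    0  ] [ lambda ] = [ b ]

Solving the linear system:
  x*      = (0.541, -1.9659, 1.0683)
  lambda* = (6.744)
  f(x*)   = 17.2159

x* = (0.541, -1.9659, 1.0683), lambda* = (6.744)


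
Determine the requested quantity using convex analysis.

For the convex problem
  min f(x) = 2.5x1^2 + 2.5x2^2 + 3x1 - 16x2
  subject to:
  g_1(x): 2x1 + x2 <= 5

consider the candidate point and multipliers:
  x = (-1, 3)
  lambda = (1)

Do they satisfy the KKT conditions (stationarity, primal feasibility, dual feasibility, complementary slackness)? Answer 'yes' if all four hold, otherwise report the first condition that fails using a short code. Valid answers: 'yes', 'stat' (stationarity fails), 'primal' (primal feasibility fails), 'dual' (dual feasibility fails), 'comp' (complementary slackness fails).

Gradient of f: grad f(x) = Q x + c = (-2, -1)
Constraint values g_i(x) = a_i^T x - b_i:
  g_1((-1, 3)) = -4
Stationarity residual: grad f(x) + sum_i lambda_i a_i = (0, 0)
  -> stationarity OK
Primal feasibility (all g_i <= 0): OK
Dual feasibility (all lambda_i >= 0): OK
Complementary slackness (lambda_i * g_i(x) = 0 for all i): FAILS

Verdict: the first failing condition is complementary_slackness -> comp.

comp


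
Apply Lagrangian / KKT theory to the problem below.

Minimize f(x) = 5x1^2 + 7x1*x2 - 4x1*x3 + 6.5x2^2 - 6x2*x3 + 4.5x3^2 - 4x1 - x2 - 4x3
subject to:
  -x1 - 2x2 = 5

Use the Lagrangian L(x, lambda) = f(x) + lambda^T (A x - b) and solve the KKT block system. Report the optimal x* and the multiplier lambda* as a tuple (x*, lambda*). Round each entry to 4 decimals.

Form the Lagrangian:
  L(x, lambda) = (1/2) x^T Q x + c^T x + lambda^T (A x - b)
Stationarity (grad_x L = 0): Q x + c + A^T lambda = 0.
Primal feasibility: A x = b.

This gives the KKT block system:
  [ Q   A^T ] [ x     ]   [-c ]
  [ A    0  ] [ lambda ] = [ b ]

Solving the linear system:
  x*      = (0.5747, -2.7873, -1.1584)
  lambda* = (-13.1312)
  f(x*)   = 35.3891

x* = (0.5747, -2.7873, -1.1584), lambda* = (-13.1312)


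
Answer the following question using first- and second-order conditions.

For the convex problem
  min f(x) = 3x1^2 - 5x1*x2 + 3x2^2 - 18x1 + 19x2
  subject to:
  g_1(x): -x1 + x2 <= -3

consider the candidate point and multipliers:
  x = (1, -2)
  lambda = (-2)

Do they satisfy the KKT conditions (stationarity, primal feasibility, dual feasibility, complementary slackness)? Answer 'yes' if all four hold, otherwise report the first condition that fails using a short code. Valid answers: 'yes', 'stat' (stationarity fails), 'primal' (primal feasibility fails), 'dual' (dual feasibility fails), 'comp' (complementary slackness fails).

Gradient of f: grad f(x) = Q x + c = (-2, 2)
Constraint values g_i(x) = a_i^T x - b_i:
  g_1((1, -2)) = 0
Stationarity residual: grad f(x) + sum_i lambda_i a_i = (0, 0)
  -> stationarity OK
Primal feasibility (all g_i <= 0): OK
Dual feasibility (all lambda_i >= 0): FAILS
Complementary slackness (lambda_i * g_i(x) = 0 for all i): OK

Verdict: the first failing condition is dual_feasibility -> dual.

dual


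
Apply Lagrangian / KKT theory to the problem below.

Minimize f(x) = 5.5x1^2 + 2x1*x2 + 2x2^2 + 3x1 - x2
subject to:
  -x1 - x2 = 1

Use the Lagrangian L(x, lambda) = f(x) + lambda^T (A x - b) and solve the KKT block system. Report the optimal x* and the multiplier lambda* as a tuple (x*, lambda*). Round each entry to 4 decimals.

Form the Lagrangian:
  L(x, lambda) = (1/2) x^T Q x + c^T x + lambda^T (A x - b)
Stationarity (grad_x L = 0): Q x + c + A^T lambda = 0.
Primal feasibility: A x = b.

This gives the KKT block system:
  [ Q   A^T ] [ x     ]   [-c ]
  [ A    0  ] [ lambda ] = [ b ]

Solving the linear system:
  x*      = (-0.5455, -0.4545)
  lambda* = (-3.9091)
  f(x*)   = 1.3636

x* = (-0.5455, -0.4545), lambda* = (-3.9091)


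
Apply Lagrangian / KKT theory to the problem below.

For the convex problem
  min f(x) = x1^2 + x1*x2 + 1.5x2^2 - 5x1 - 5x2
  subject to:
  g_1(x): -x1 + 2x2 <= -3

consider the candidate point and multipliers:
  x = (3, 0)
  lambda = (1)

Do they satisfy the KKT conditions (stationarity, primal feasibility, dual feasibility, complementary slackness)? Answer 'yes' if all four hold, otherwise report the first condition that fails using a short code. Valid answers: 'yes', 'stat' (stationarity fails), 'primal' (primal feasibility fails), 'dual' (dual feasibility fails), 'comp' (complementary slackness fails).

Gradient of f: grad f(x) = Q x + c = (1, -2)
Constraint values g_i(x) = a_i^T x - b_i:
  g_1((3, 0)) = 0
Stationarity residual: grad f(x) + sum_i lambda_i a_i = (0, 0)
  -> stationarity OK
Primal feasibility (all g_i <= 0): OK
Dual feasibility (all lambda_i >= 0): OK
Complementary slackness (lambda_i * g_i(x) = 0 for all i): OK

Verdict: yes, KKT holds.

yes


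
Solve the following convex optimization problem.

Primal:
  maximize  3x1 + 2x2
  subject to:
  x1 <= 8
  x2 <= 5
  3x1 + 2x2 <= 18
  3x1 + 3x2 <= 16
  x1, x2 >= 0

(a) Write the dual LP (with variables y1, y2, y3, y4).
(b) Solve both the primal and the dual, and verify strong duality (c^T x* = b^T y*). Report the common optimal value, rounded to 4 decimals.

The standard primal-dual pair for 'max c^T x s.t. A x <= b, x >= 0' is:
  Dual:  min b^T y  s.t.  A^T y >= c,  y >= 0.

So the dual LP is:
  minimize  8y1 + 5y2 + 18y3 + 16y4
  subject to:
    y1 + 3y3 + 3y4 >= 3
    y2 + 2y3 + 3y4 >= 2
    y1, y2, y3, y4 >= 0

Solving the primal: x* = (5.3333, 0).
  primal value c^T x* = 16.
Solving the dual: y* = (0, 0, 0, 1).
  dual value b^T y* = 16.
Strong duality: c^T x* = b^T y*. Confirmed.

16


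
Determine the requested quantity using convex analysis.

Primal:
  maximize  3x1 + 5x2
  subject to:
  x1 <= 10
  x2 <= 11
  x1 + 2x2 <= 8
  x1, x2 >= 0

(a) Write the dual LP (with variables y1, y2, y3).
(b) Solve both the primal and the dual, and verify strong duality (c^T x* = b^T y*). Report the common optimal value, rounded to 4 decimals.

The standard primal-dual pair for 'max c^T x s.t. A x <= b, x >= 0' is:
  Dual:  min b^T y  s.t.  A^T y >= c,  y >= 0.

So the dual LP is:
  minimize  10y1 + 11y2 + 8y3
  subject to:
    y1 + y3 >= 3
    y2 + 2y3 >= 5
    y1, y2, y3 >= 0

Solving the primal: x* = (8, 0).
  primal value c^T x* = 24.
Solving the dual: y* = (0, 0, 3).
  dual value b^T y* = 24.
Strong duality: c^T x* = b^T y*. Confirmed.

24


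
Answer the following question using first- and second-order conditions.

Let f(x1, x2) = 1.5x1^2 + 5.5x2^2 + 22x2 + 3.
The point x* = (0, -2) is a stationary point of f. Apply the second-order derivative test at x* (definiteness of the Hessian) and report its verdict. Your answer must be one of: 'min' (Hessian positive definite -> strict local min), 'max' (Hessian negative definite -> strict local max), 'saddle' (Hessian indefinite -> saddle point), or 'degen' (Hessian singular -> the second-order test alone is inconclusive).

Compute the Hessian H = grad^2 f:
  H = [[3, 0], [0, 11]]
Verify stationarity: grad f(x*) = H x* + g = (0, 0).
Eigenvalues of H: 3, 11.
Both eigenvalues > 0, so H is positive definite -> x* is a strict local min.

min
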